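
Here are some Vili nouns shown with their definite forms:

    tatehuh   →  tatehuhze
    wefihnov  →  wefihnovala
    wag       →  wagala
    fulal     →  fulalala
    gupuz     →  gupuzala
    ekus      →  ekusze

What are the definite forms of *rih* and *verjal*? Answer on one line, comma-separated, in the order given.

rihze, verjalala

Looking at the final consonant of each stem: -ze when the stem ends in a voiceless consonant (*tatehuh*, *ekus*); -ala when the stem ends in a voiced consonant (*wefihnov*, *wag*, *fulal*, *gupuz*).
The final consonant of *rih* is /h/, which is voiceless, so the suffix is -ze, giving *rihze*.
Since the final consonant of *verjal* is /l/ (voiced), it takes -ala, giving *verjalala*.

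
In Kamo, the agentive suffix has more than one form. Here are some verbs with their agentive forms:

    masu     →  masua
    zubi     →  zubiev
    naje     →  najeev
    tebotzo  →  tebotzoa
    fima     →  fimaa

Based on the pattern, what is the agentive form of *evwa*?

evwaa

The pattern is front/back vowel harmony: -ev when the last vowel of the stem is a front vowel (*zubi*, *naje*); -a when the last vowel of the stem is a back vowel (*masu*, *tebotzo*, *fima*).
Since the last vowel of *evwa* is /a/ (a back vowel), it takes -a, giving *evwaa*.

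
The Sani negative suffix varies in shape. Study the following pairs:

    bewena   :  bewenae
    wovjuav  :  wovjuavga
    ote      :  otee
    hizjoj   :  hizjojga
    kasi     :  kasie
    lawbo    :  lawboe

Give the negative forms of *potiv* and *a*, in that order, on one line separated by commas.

Looking at the final sound of each stem: -ga when the stem ends in a consonant (*wovjuav*, *hizjoj*); -e when the stem ends in a vowel (*bewena*, *ote*, *kasi*, *lawbo*).
*potiv*: final sound = /v/, a consonant → -ga → *potivga*.
*a* — final sound /a/ (a vowel) → -e → *ae*.

potivga, ae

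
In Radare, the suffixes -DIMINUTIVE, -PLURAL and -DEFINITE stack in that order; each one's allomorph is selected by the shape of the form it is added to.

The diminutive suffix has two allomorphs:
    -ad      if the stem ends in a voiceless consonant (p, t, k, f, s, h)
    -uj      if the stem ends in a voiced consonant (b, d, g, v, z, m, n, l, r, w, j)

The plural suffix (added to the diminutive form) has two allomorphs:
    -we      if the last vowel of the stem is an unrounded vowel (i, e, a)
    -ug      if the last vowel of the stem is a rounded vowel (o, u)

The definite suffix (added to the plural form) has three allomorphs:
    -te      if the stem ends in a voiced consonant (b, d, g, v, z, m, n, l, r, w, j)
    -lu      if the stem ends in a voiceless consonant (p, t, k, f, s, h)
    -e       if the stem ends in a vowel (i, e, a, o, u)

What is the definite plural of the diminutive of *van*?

Since the final consonant of *van* is /n/ (voiced), it takes -uj, giving *vanuj*.
The diminutive form *vanuj*: last vowel = /u/, a rounded vowel → -ug → *vanujug*.
The final sound of the plural form *vanujug* is /g/, which is a voiced consonant, so the definite suffix is -te, giving *vanujugte*.

vanujugte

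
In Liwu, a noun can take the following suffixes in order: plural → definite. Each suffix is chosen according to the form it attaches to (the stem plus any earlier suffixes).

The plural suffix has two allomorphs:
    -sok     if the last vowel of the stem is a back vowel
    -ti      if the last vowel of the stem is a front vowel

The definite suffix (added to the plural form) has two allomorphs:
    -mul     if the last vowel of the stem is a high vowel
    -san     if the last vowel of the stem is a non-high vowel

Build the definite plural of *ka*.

*ka*: last vowel = /a/, a back vowel → -sok → *kasok*.
Since the last vowel of the plural form *kasok* is /o/ (a non-high vowel), it takes -san, giving *kasoksan*.

kasoksan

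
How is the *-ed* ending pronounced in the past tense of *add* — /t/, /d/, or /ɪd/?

/ɪd/

The stem *add* ends in /t/ or /d/.
The -ed suffix is realized as /ɪd/ after /t, d/; as /t/ after other voiceless consonants; and as /d/ after other voiced sounds.
So -ed on *add* is pronounced /ɪd/.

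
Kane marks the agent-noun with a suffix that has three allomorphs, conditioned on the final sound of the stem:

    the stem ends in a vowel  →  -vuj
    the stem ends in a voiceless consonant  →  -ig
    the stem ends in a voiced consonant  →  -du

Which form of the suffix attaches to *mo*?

*mo*: final sound = /o/, a vowel → -vuj.

-vuj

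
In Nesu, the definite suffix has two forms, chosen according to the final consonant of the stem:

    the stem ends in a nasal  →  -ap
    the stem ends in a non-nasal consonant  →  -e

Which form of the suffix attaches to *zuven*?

-ap

The final consonant of *zuven* is /n/, which is a nasal, so the suffix is -ap.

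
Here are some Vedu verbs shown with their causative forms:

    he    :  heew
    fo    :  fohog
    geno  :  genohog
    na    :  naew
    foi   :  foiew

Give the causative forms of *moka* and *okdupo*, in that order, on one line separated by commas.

mokaew, okdupohog

The pattern is rounding harmony: -hog when the last vowel of the stem is a rounded vowel (*fo*, *geno*); -ew when the last vowel of the stem is an unrounded vowel (*he*, *na*, *foi*).
*moka*: last vowel = /a/, an unrounded vowel → -ew → *mokaew*.
*okdupo*: last vowel = /o/, a rounded vowel → -hog → *okdupohog*.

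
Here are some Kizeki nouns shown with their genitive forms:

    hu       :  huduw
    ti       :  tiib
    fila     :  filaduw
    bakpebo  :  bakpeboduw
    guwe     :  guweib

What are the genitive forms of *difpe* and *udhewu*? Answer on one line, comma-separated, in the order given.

The suffix is conditioned by the last vowel: -ib when the last vowel of the stem is a front vowel (*ti*, *guwe*); -duw when the last vowel of the stem is a back vowel (*hu*, *fila*, *bakpebo*).
Since the last vowel of *difpe* is /e/ (a front vowel), it takes -ib, giving *difpeib*.
Since the last vowel of *udhewu* is /u/ (a back vowel), it takes -duw, giving *udhewuduw*.

difpeib, udhewuduw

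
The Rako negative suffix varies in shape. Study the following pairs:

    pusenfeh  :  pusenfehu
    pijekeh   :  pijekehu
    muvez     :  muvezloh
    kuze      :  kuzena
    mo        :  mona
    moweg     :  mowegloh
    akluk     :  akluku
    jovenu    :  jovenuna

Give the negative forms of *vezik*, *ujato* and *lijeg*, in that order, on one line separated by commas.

veziku, ujatona, lijegloh

The pattern is voicing of the final sound: -u when the stem ends in a voiceless consonant (*pusenfeh*, *pijekeh*, *akluk*); -loh when the stem ends in a voiced consonant (*muvez*, *moweg*); -na when the stem ends in a vowel (*kuze*, *mo*, *jovenu*).
*vezik* — final sound /k/ (a voiceless consonant) → -u → *veziku*.
*ujato*: final sound = /o/, a vowel → -na → *ujatona*.
Since the final sound of *lijeg* is /g/ (a voiced consonant), it takes -loh, giving *lijegloh*.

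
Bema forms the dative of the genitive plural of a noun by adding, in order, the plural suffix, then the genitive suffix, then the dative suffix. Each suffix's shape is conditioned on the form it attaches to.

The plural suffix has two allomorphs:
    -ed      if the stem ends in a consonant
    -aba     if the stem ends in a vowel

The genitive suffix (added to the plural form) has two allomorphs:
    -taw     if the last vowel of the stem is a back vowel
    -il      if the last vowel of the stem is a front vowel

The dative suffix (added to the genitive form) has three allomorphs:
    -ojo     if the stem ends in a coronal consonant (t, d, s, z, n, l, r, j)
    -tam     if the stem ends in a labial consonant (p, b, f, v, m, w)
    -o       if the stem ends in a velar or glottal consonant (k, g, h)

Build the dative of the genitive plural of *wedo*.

*wedo* — final sound /o/ (a vowel) → -aba → *wedoaba*.
Since the last vowel of the plural form *wedoaba* is /a/ (a back vowel), it takes -taw, giving *wedoabataw*.
The genitive form *wedoabataw* — final consonant /w/ (labial) → -tam → *wedoabatawtam*.

wedoabatawtam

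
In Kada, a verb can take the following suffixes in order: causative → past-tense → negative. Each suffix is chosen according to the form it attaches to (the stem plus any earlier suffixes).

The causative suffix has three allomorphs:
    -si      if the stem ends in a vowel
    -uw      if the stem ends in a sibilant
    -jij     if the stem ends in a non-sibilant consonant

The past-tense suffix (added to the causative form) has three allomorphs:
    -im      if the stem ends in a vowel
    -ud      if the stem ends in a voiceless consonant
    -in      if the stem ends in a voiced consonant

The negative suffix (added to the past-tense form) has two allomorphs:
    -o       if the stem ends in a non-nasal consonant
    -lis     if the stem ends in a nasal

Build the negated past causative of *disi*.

disisiimlis

The final sound of *disi* is /i/, which is a vowel, so the causative suffix is -si, giving *disisi*.
The causative form *disisi*: final sound = /i/, a vowel → -im → *disisiim*.
The past-tense form *disisiim* — final consonant /m/ (a nasal) → -lis → *disisiimlis*.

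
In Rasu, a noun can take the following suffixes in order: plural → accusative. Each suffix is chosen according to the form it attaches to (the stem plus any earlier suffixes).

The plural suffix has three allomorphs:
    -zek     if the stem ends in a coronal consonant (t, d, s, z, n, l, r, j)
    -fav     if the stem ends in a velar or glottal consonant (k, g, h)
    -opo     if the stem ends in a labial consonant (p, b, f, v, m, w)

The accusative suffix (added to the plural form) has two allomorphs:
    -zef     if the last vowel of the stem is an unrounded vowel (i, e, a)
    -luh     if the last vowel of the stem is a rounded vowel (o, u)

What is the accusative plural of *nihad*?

*nihad* — final consonant /d/ (coronal) → -zek → *nihadzek*.
The last vowel of the plural form *nihadzek* is /e/, which is an unrounded vowel, so the accusative suffix is -zef, giving *nihadzekzef*.

nihadzekzef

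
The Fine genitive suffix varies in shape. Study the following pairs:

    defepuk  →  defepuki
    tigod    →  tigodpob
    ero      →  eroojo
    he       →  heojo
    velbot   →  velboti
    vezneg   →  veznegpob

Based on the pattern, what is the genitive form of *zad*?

The alternation tracks the final sound of the stem — -i when the stem ends in a voiceless consonant (*defepuk*, *velbot*); -pob when the stem ends in a voiced consonant (*tigod*, *vezneg*); -ojo when the stem ends in a vowel (*ero*, *he*).
The final sound of *zad* is /d/, which is a voiced consonant, so the suffix is -pob, giving *zadpob*.

zadpob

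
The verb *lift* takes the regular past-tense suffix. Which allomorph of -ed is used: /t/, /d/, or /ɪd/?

The stem *lift* ends in /t/ or /d/.
The -ed suffix is realized as /ɪd/ after /t, d/; as /t/ after other voiceless consonants; and as /d/ after other voiced sounds.
So -ed on *lift* is pronounced /ɪd/.

/ɪd/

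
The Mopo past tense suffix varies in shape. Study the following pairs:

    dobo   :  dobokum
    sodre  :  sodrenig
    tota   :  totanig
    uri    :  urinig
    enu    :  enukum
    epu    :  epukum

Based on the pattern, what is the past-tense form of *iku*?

The suffix is conditioned by the last vowel: -kum when the last vowel of the stem is a rounded vowel (*dobo*, *enu*, *epu*); -nig when the last vowel of the stem is an unrounded vowel (*sodre*, *tota*, *uri*).
*iku*: last vowel = /u/, a rounded vowel → -kum → *ikukum*.

ikukum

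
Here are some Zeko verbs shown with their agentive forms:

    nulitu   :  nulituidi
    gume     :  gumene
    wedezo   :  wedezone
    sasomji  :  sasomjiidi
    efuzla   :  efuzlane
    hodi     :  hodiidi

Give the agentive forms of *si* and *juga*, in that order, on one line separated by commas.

siidi, jugane

Looking at the last vowel of each stem: -idi when the last vowel of the stem is a high vowel (*nulitu*, *sasomji*, *hodi*); -ne when the last vowel of the stem is a non-high vowel (*gume*, *wedezo*, *efuzla*).
*si*: last vowel = /i/, a high vowel → -idi → *siidi*.
*juga* — last vowel /a/ (a non-high vowel) → -ne → *jugane*.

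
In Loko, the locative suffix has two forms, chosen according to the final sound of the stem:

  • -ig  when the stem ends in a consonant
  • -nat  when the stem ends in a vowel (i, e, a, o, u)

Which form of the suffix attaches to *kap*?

-ig

Since the final sound of *kap* is /p/ (a consonant), it takes -ig.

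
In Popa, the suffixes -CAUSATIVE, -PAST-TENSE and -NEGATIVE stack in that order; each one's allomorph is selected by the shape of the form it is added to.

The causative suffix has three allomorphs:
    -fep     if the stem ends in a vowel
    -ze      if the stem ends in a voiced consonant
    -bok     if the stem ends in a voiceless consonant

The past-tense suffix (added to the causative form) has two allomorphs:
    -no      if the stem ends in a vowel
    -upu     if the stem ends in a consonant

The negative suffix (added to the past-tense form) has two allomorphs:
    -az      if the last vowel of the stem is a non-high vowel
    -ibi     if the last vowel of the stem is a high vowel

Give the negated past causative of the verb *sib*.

The final sound of *sib* is /b/, which is a voiced consonant, so the causative suffix is -ze, giving *sibze*.
The causative form *sibze* — final sound /e/ (a vowel) → -no → *sibzeno*.
The past-tense form *sibzeno* — last vowel /o/ (a non-high vowel) → -az → *sibzenoaz*.

sibzenoaz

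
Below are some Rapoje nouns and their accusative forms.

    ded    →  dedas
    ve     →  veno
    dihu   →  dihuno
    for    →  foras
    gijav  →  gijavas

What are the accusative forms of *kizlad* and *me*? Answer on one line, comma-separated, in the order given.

kizladas, meno

The suffix is conditioned by the final sound: -as when the stem ends in a consonant (*ded*, *for*, *gijav*); -no when the stem ends in a vowel (*ve*, *dihu*).
The final sound of *kizlad* is /d/, which is a consonant, so the suffix is -as, giving *kizladas*.
*me*: final sound = /e/, a vowel → -no → *meno*.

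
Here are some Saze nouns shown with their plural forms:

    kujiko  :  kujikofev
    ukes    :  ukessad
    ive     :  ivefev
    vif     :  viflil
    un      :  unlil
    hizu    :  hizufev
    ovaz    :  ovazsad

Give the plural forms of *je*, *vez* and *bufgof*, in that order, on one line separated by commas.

The pattern is sibilance of the final sound: -sad when the stem ends in a sibilant (*ukes*, *ovaz*); -lil when the stem ends in a non-sibilant consonant (*vif*, *un*); -fev when the stem ends in a vowel (*kujiko*, *ive*, *hizu*).
Since the final sound of *je* is /e/ (a vowel), it takes -fev, giving *jefev*.
*vez*: final sound = /z/, a sibilant → -sad → *vezsad*.
*bufgof* — final sound /f/ (a non-sibilant consonant) → -lil → *bufgoflil*.

jefev, vezsad, bufgoflil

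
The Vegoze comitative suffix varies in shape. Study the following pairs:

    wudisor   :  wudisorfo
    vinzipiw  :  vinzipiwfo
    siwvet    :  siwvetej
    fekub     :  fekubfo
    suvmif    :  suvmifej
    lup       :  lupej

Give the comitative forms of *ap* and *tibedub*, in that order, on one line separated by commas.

apej, tibedubfo

Looking at the final consonant of each stem: -ej when the stem ends in a voiceless consonant (*siwvet*, *suvmif*, *lup*); -fo when the stem ends in a voiced consonant (*wudisor*, *vinzipiw*, *fekub*).
*ap* — final consonant /p/ (voiceless) → -ej → *apej*.
The final consonant of *tibedub* is /b/, which is voiced, so the suffix is -fo, giving *tibedubfo*.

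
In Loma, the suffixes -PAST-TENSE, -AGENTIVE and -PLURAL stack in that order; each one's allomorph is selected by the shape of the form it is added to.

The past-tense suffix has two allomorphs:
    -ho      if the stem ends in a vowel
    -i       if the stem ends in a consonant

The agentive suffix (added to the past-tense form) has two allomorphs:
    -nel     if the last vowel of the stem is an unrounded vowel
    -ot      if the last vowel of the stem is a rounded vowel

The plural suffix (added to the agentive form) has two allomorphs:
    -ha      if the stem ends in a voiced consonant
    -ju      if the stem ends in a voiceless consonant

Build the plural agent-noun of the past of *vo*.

*vo* — final sound /o/ (a vowel) → -ho → *voho*.
Since the last vowel of the past-tense form *voho* is /o/ (a rounded vowel), it takes -ot, giving *vohoot*.
The agentive form *vohoot* — final consonant /t/ (voiceless) → -ju → *vohootju*.

vohootju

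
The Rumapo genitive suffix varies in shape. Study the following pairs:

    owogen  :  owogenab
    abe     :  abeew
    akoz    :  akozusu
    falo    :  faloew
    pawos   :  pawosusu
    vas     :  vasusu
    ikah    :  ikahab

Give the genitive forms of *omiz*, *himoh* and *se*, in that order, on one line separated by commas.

omizusu, himohab, seew

The suffix is conditioned by the final sound: -usu when the stem ends in a sibilant (*akoz*, *pawos*, *vas*); -ab when the stem ends in a non-sibilant consonant (*owogen*, *ikah*); -ew when the stem ends in a vowel (*abe*, *falo*).
Since the final sound of *omiz* is /z/ (a sibilant), it takes -usu, giving *omizusu*.
The final sound of *himoh* is /h/, which is a non-sibilant consonant, so the suffix is -ab, giving *himohab*.
*se*: final sound = /e/, a vowel → -ew → *seew*.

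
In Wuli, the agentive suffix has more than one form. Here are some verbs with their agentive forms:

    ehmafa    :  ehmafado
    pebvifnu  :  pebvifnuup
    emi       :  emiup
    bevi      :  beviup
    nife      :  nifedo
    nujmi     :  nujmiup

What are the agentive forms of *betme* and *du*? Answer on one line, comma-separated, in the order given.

betmedo, duup

Looking at the last vowel of each stem: -up when the last vowel of the stem is a high vowel (*pebvifnu*, *emi*, *bevi*, *nujmi*); -do when the last vowel of the stem is a non-high vowel (*ehmafa*, *nife*).
*betme* — last vowel /e/ (a non-high vowel) → -do → *betmedo*.
The last vowel of *du* is /u/, which is a high vowel, so the suffix is -up, giving *duup*.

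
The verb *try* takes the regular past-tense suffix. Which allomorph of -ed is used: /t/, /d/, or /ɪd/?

The stem *try* ends in a voiced sound other than /d/.
The -ed suffix is realized as /ɪd/ after /t, d/; as /t/ after other voiceless consonants; and as /d/ after other voiced sounds.
So -ed on *try* is pronounced /d/.

/d/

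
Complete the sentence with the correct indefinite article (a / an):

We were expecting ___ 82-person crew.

The indefinite article is chosen by the initial *sound* of the following word, not its spelling.
The number *82* is spoken "eighty-…", beginning with /ˈeɪti/ — a vowel sound.
So the article is *an*: We were expecting an 82-person crew.

an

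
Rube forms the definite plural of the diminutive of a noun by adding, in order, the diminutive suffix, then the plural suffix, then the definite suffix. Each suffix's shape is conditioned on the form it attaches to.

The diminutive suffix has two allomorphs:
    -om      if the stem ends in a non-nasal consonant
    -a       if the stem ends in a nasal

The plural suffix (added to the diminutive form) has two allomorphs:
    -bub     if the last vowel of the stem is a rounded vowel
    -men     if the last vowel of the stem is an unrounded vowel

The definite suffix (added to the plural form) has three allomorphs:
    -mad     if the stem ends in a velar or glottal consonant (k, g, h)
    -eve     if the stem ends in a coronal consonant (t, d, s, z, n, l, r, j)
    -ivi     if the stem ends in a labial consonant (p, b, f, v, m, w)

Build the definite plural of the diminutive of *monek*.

monekombubivi

Since the final consonant of *monek* is /k/ (non-nasal), it takes -om, giving *monekom*.
The last vowel of the diminutive form *monekom* is /o/, which is a rounded vowel, so the plural suffix is -bub, giving *monekombub*.
The final consonant of the plural form *monekombub* is /b/, which is labial, so the definite suffix is -ivi, giving *monekombubivi*.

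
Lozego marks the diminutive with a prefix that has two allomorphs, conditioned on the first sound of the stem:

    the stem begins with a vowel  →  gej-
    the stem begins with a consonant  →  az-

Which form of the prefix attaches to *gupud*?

az-

*gupud* — first sound /g/ (a consonant) → az-.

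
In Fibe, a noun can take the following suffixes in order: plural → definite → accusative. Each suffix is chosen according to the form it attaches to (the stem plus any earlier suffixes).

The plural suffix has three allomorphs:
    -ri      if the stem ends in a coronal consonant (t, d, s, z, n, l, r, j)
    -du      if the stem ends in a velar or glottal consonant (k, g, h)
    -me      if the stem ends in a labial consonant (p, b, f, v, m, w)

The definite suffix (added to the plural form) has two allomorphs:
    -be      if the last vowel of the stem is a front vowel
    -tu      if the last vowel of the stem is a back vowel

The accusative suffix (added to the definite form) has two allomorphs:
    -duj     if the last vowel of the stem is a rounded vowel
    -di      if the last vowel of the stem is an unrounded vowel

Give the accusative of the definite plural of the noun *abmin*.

*abmin* — final consonant /n/ (coronal) → -ri → *abminri*.
The plural form *abminri*: last vowel = /i/, a front vowel → -be → *abminribe*.
The definite form *abminribe*: last vowel = /e/, an unrounded vowel → -di → *abminribedi*.

abminribedi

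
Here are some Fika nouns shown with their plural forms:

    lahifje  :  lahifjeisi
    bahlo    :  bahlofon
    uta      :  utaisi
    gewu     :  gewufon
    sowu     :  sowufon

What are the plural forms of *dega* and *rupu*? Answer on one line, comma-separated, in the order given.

Looking at the last vowel of each stem: -fon when the last vowel of the stem is a rounded vowel (*bahlo*, *gewu*, *sowu*); -isi when the last vowel of the stem is an unrounded vowel (*lahifje*, *uta*).
*dega*: last vowel = /a/, an unrounded vowel → -isi → *degaisi*.
Since the last vowel of *rupu* is /u/ (a rounded vowel), it takes -fon, giving *rupufon*.

degaisi, rupufon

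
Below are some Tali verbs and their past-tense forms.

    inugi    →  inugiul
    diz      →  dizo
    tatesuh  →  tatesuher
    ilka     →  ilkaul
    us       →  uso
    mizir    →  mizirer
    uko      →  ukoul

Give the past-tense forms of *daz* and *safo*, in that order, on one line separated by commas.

The alternation tracks the final sound of the stem — -o when the stem ends in a sibilant (*diz*, *us*); -er when the stem ends in a non-sibilant consonant (*tatesuh*, *mizir*); -ul when the stem ends in a vowel (*inugi*, *ilka*, *uko*).
Since the final sound of *daz* is /z/ (a sibilant), it takes -o, giving *dazo*.
Since the final sound of *safo* is /o/ (a vowel), it takes -ul, giving *safoul*.

dazo, safoul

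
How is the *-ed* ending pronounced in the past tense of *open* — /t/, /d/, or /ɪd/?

The stem *open* ends in a voiced sound other than /d/.
The -ed suffix is realized as /ɪd/ after /t, d/; as /t/ after other voiceless consonants; and as /d/ after other voiced sounds.
So -ed on *open* is pronounced /d/.

/d/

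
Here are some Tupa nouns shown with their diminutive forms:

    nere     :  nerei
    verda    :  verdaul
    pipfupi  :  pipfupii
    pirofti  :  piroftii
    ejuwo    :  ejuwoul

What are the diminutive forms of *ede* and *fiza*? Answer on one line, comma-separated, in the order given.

edei, fizaul

The pattern is front/back vowel harmony: -i when the last vowel of the stem is a front vowel (*nere*, *pipfupi*, *pirofti*); -ul when the last vowel of the stem is a back vowel (*verda*, *ejuwo*).
The last vowel of *ede* is /e/, which is a front vowel, so the suffix is -i, giving *edei*.
*fiza*: last vowel = /a/, a back vowel → -ul → *fizaul*.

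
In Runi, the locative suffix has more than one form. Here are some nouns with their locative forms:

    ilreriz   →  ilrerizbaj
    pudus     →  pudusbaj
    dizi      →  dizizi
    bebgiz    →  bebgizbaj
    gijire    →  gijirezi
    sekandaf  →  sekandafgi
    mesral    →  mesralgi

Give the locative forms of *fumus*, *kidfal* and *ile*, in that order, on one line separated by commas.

The suffix is conditioned by the final sound: -baj when the stem ends in a sibilant (*ilreriz*, *pudus*, *bebgiz*); -gi when the stem ends in a non-sibilant consonant (*sekandaf*, *mesral*); -zi when the stem ends in a vowel (*dizi*, *gijire*).
*fumus*: final sound = /s/, a sibilant → -baj → *fumusbaj*.
The final sound of *kidfal* is /l/, which is a non-sibilant consonant, so the suffix is -gi, giving *kidfalgi*.
The final sound of *ile* is /e/, which is a vowel, so the suffix is -zi, giving *ilezi*.

fumusbaj, kidfalgi, ilezi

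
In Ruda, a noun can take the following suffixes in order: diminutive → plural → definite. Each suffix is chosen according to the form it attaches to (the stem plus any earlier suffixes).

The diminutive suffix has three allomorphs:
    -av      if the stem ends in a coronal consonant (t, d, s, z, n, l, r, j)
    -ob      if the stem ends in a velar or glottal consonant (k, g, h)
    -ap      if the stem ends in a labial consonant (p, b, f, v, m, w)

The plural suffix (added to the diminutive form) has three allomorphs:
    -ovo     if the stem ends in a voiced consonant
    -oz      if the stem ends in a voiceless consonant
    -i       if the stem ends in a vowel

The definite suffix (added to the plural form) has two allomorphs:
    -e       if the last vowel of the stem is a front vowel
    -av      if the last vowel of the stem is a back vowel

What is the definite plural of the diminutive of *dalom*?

The final consonant of *dalom* is /m/, which is labial, so the diminutive suffix is -ap, giving *dalomap*.
Since the final sound of the diminutive form *dalomap* is /p/ (a voiceless consonant), it takes -oz, giving *dalomapoz*.
The plural form *dalomapoz* — last vowel /o/ (a back vowel) → -av → *dalomapozav*.

dalomapozav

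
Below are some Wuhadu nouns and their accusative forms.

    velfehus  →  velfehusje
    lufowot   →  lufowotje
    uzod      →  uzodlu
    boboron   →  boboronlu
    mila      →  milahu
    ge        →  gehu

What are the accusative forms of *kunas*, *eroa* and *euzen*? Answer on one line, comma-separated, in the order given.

Looking at the final sound of each stem: -je when the stem ends in a voiceless consonant (*velfehus*, *lufowot*); -lu when the stem ends in a voiced consonant (*uzod*, *boboron*); -hu when the stem ends in a vowel (*mila*, *ge*).
The final sound of *kunas* is /s/, which is a voiceless consonant, so the suffix is -je, giving *kunasje*.
The final sound of *eroa* is /a/, which is a vowel, so the suffix is -hu, giving *eroahu*.
*euzen* — final sound /n/ (a voiced consonant) → -lu → *euzenlu*.

kunasje, eroahu, euzenlu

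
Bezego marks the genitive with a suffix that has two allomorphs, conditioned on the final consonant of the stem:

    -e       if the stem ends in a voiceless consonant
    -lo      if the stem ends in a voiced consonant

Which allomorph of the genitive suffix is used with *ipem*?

*ipem*: final consonant = /m/, voiced → -lo.

-lo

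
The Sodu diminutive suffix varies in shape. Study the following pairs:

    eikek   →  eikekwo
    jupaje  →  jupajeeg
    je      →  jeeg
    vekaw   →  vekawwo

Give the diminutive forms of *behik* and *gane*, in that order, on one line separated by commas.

behikwo, ganeeg

Looking at the final sound of each stem: -wo when the stem ends in a consonant (*eikek*, *vekaw*); -eg when the stem ends in a vowel (*jupaje*, *je*).
*behik* — final sound /k/ (a consonant) → -wo → *behikwo*.
*gane*: final sound = /e/, a vowel → -eg → *ganeeg*.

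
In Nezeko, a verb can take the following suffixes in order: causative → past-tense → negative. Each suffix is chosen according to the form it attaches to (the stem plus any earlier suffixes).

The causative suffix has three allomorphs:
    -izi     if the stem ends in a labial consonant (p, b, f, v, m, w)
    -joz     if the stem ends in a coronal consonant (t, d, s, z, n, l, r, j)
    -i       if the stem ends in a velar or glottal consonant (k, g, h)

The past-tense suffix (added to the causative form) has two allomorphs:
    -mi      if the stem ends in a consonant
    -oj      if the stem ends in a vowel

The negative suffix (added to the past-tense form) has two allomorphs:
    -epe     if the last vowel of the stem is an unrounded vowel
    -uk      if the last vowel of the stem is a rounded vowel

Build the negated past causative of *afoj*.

*afoj*: final consonant = /j/, coronal → -joz → *afojjoz*.
The causative form *afojjoz*: final sound = /z/, a consonant → -mi → *afojjozmi*.
Since the last vowel of the past-tense form *afojjozmi* is /i/ (an unrounded vowel), it takes -epe, giving *afojjozmiepe*.

afojjozmiepe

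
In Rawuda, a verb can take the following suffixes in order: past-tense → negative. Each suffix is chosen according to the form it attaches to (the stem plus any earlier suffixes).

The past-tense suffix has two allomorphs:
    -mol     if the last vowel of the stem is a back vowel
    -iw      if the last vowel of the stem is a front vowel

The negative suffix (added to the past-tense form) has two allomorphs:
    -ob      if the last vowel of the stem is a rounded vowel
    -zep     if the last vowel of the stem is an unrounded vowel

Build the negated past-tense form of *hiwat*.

hiwatmolob

*hiwat* — last vowel /a/ (a back vowel) → -mol → *hiwatmol*.
The past-tense form *hiwatmol* — last vowel /o/ (a rounded vowel) → -ob → *hiwatmolob*.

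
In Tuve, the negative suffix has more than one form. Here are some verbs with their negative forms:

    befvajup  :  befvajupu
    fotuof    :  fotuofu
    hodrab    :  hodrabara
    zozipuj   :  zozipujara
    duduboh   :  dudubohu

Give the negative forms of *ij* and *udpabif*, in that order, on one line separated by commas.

The suffix is conditioned by the final consonant: -u when the stem ends in a voiceless consonant (*befvajup*, *fotuof*, *duduboh*); -ara when the stem ends in a voiced consonant (*hodrab*, *zozipuj*).
*ij* — final consonant /j/ (voiced) → -ara → *ijara*.
Since the final consonant of *udpabif* is /f/ (voiceless), it takes -u, giving *udpabifu*.

ijara, udpabifu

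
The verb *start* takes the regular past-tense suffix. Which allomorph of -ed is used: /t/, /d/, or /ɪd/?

The stem *start* ends in /t/ or /d/.
The -ed suffix is realized as /ɪd/ after /t, d/; as /t/ after other voiceless consonants; and as /d/ after other voiced sounds.
So -ed on *start* is pronounced /ɪd/.

/ɪd/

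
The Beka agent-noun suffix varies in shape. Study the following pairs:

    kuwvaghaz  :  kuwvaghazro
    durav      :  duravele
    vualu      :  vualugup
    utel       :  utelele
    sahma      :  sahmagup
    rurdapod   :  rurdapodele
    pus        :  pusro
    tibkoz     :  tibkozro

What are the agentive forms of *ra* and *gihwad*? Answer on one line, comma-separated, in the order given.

Looking at the final sound of each stem: -ro when the stem ends in a sibilant (*kuwvaghaz*, *pus*, *tibkoz*); -ele when the stem ends in a non-sibilant consonant (*durav*, *utel*, *rurdapod*); -gup when the stem ends in a vowel (*vualu*, *sahma*).
*ra*: final sound = /a/, a vowel → -gup → *ragup*.
*gihwad* — final sound /d/ (a non-sibilant consonant) → -ele → *gihwadele*.

ragup, gihwadele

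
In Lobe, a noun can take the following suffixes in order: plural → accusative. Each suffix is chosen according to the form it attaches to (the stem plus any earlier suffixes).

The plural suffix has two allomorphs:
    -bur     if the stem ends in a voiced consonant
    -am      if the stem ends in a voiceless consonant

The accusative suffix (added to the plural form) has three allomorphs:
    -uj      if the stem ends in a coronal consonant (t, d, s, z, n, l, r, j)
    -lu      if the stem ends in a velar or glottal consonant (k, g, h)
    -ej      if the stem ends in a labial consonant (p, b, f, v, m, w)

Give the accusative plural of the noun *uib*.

uibburuj

*uib*: final consonant = /b/, voiced → -bur → *uibbur*.
Since the final consonant of the plural form *uibbur* is /r/ (coronal), it takes -uj, giving *uibburuj*.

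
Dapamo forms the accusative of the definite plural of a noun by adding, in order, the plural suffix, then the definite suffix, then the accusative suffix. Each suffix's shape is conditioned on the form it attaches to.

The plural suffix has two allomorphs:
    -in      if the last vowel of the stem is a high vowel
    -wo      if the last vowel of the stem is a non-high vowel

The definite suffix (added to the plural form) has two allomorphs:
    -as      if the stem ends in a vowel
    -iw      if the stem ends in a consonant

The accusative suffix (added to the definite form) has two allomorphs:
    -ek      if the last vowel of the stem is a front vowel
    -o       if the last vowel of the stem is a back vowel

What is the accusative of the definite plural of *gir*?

Since the last vowel of *gir* is /i/ (a high vowel), it takes -in, giving *girin*.
The final sound of the plural form *girin* is /n/, which is a consonant, so the definite suffix is -iw, giving *giriniw*.
Since the last vowel of the definite form *giriniw* is /i/ (a front vowel), it takes -ek, giving *giriniwek*.

giriniwek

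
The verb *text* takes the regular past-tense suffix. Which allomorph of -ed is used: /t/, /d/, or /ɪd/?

The stem *text* ends in /t/ or /d/.
The -ed suffix is realized as /ɪd/ after /t, d/; as /t/ after other voiceless consonants; and as /d/ after other voiced sounds.
So -ed on *text* is pronounced /ɪd/.

/ɪd/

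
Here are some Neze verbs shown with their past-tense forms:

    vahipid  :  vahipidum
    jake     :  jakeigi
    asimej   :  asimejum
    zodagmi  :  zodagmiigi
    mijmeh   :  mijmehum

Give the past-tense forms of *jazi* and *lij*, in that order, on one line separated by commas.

jaziigi, lijum

The pattern is consonant vs. vowel: -um when the stem ends in a consonant (*vahipid*, *asimej*, *mijmeh*); -igi when the stem ends in a vowel (*jake*, *zodagmi*).
*jazi*: final sound = /i/, a vowel → -igi → *jaziigi*.
The final sound of *lij* is /j/, which is a consonant, so the suffix is -um, giving *lijum*.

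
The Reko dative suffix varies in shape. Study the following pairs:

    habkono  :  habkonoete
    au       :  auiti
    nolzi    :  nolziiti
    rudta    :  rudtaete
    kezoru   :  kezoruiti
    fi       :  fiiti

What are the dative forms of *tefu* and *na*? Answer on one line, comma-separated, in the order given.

tefuiti, naete

The suffix is conditioned by the last vowel: -iti when the last vowel of the stem is a high vowel (*au*, *nolzi*, *kezoru*, *fi*); -ete when the last vowel of the stem is a non-high vowel (*habkono*, *rudta*).
*tefu* — last vowel /u/ (a high vowel) → -iti → *tefuiti*.
*na* — last vowel /a/ (a non-high vowel) → -ete → *naete*.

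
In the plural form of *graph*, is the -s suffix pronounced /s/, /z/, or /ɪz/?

/s/

The stem *graph* ends in a voiceless non-sibilant consonant.
The plural suffix surfaces as /ɪz/ after sibilants, /s/ after other voiceless consonants, and /z/ after other voiced sounds.
So the plural -s on *graph* is pronounced /s/.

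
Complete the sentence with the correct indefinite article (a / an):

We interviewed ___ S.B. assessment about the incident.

The indefinite article is chosen by the initial *sound* of the following word, not its spelling.
The initialism *S.B.* is read letter by letter; the first letter, S, is pronounced /ɛs/, which begins with a vowel sound.
So the article is *an*: We interviewed an S.B. assessment about the incident.

an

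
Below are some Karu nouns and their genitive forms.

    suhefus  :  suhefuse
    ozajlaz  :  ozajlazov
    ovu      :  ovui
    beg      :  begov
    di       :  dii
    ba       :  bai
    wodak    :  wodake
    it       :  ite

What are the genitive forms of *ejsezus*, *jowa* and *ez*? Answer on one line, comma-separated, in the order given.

The alternation tracks the final sound of the stem — -e when the stem ends in a voiceless consonant (*suhefus*, *wodak*, *it*); -ov when the stem ends in a voiced consonant (*ozajlaz*, *beg*); -i when the stem ends in a vowel (*ovu*, *di*, *ba*).
*ejsezus* — final sound /s/ (a voiceless consonant) → -e → *ejsezuse*.
Since the final sound of *jowa* is /a/ (a vowel), it takes -i, giving *jowai*.
*ez*: final sound = /z/, a voiced consonant → -ov → *ezov*.

ejsezuse, jowai, ezov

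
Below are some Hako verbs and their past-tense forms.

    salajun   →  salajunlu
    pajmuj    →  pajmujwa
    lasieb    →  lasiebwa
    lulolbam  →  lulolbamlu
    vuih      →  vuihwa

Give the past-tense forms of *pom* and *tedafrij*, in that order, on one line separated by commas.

Looking at the final consonant of each stem: -lu when the stem ends in a nasal (*salajun*, *lulolbam*); -wa when the stem ends in a non-nasal consonant (*pajmuj*, *lasieb*, *vuih*).
*pom*: final consonant = /m/, a nasal → -lu → *pomlu*.
The final consonant of *tedafrij* is /j/, which is non-nasal, so the suffix is -wa, giving *tedafrijwa*.

pomlu, tedafrijwa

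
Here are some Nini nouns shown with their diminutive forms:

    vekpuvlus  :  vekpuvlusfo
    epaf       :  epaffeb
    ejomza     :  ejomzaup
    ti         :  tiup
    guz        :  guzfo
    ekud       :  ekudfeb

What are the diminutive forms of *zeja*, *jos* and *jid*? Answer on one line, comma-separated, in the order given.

The pattern is sibilance of the final sound: -fo when the stem ends in a sibilant (*vekpuvlus*, *guz*); -feb when the stem ends in a non-sibilant consonant (*epaf*, *ekud*); -up when the stem ends in a vowel (*ejomza*, *ti*).
*zeja* — final sound /a/ (a vowel) → -up → *zejaup*.
The final sound of *jos* is /s/, which is a sibilant, so the suffix is -fo, giving *josfo*.
The final sound of *jid* is /d/, which is a non-sibilant consonant, so the suffix is -feb, giving *jidfeb*.

zejaup, josfo, jidfeb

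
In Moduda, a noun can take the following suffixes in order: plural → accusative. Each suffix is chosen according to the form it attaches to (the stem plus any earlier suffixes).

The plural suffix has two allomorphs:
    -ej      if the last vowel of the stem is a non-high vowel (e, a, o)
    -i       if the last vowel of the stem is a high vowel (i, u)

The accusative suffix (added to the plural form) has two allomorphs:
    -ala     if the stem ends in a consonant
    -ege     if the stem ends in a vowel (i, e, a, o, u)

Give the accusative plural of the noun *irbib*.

irbibiege

*irbib* — last vowel /i/ (a high vowel) → -i → *irbibi*.
The plural form *irbibi* — final sound /i/ (a vowel) → -ege → *irbibiege*.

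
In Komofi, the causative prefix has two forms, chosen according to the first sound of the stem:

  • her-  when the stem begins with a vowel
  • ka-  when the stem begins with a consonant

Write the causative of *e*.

*e*: first sound = /e/, a vowel → her- → *here*.

here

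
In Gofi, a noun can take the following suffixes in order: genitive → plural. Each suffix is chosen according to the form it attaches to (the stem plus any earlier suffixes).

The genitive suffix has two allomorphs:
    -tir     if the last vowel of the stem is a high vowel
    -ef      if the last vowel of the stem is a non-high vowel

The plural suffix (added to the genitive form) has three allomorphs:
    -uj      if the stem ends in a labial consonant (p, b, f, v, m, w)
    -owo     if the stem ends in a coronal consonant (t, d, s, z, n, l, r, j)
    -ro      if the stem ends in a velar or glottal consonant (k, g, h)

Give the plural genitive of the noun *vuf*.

*vuf* — last vowel /u/ (a high vowel) → -tir → *vuftir*.
Since the final consonant of the genitive form *vuftir* is /r/ (coronal), it takes -owo, giving *vuftirowo*.

vuftirowo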